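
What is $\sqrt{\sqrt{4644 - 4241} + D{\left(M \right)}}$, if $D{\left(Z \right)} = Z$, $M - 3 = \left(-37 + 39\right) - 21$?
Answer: $\sqrt{-16 + \sqrt{403}} \approx 2.0186$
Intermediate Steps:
$M = -16$ ($M = 3 + \left(\left(-37 + 39\right) - 21\right) = 3 + \left(2 - 21\right) = 3 - 19 = -16$)
$\sqrt{\sqrt{4644 - 4241} + D{\left(M \right)}} = \sqrt{\sqrt{4644 - 4241} - 16} = \sqrt{\sqrt{403} - 16} = \sqrt{-16 + \sqrt{403}}$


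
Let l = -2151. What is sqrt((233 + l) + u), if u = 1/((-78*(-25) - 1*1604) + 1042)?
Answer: I*sqrt(923777501)/694 ≈ 43.795*I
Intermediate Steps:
u = 1/1388 (u = 1/((1950 - 1604) + 1042) = 1/(346 + 1042) = 1/1388 ≈ 0.00072046)
sqrt((233 + l) + u) = sqrt((233 - 2151) + 1/1388) = sqrt(-1918 + 1/1388) = sqrt(-2662183/1388) = I*sqrt(923777501)/694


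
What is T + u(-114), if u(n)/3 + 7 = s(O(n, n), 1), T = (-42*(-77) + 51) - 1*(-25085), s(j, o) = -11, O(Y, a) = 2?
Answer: 28316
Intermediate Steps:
T = 28370 (T = (3234 + 51) + 25085 = 3285 + 25085 = 28370)
u(n) = -54 (u(n) = -21 + 3*(-11) = -21 - 33 = -54)
T + u(-114) = 28370 - 54 = 28316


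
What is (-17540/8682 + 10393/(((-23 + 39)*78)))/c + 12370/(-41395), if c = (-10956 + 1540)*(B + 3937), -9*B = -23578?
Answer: -827486904661650635/2769103371684286208 ≈ -0.29883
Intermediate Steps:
B = 23578/9 (B = -⅑*(-23578) = 23578/9 ≈ 2619.8)
c = -555647576/9 (c = (-10956 + 1540)*(23578/9 + 3937) = -9416*59011/9 = -555647576/9 ≈ -6.1739e+7)
(-17540/8682 + 10393/(((-23 + 39)*78)))/c + 12370/(-41395) = (-17540/8682 + 10393/(((-23 + 39)*78)))/(-555647576/9) + 12370/(-41395) = (-17540*1/8682 + 10393/((16*78)))*(-9/555647576) + 12370*(-1/41395) = (-8770/4341 + 10393/1248)*(-9/555647576) - 2474/8279 = (11390351/1805856)*(-9/555647576) - 2474/8279 = -34171053/334473169668352 - 2474/8279 = -827486904661650635/2769103371684286208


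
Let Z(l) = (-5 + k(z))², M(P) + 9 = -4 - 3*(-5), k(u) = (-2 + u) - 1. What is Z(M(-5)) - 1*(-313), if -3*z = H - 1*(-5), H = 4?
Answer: 434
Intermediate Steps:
z = -3 (z = -(4 - 1*(-5))/3 = -(4 + 5)/3 = -⅓*9 = -3)
k(u) = -3 + u
M(P) = 2 (M(P) = -9 + (-4 - 3*(-5)) = -9 + (-4 + 15) = -9 + 11 = 2)
Z(l) = 121 (Z(l) = (-5 + (-3 - 3))² = (-5 - 6)² = (-11)² = 121)
Z(M(-5)) - 1*(-313) = 121 - 1*(-313) = 121 + 313 = 434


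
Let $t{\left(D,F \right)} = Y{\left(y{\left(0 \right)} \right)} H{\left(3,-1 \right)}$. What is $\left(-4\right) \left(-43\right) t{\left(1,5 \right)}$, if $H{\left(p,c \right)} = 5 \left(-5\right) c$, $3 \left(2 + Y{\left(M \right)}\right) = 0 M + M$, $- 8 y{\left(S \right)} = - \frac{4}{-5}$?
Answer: $- \frac{26230}{3} \approx -8743.3$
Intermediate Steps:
$y{\left(S \right)} = - \frac{1}{10}$ ($y{\left(S \right)} = - \frac{\left(-4\right) \frac{1}{-5}}{8} = - \frac{\left(-4\right) \left(- \frac{1}{5}\right)}{8} = \left(- \frac{1}{8}\right) \frac{4}{5} = - \frac{1}{10}$)
$Y{\left(M \right)} = -2 + \frac{M}{3}$ ($Y{\left(M \right)} = -2 + \frac{0 M + M}{3} = -2 + \frac{0 + M}{3} = -2 + \frac{M}{3}$)
$H{\left(p,c \right)} = - 25 c$
$t{\left(D,F \right)} = - \frac{305}{6}$ ($t{\left(D,F \right)} = \left(-2 + \frac{1}{3} \left(- \frac{1}{10}\right)\right) \left(\left(-25\right) \left(-1\right)\right) = \left(-2 - \frac{1}{30}\right) 25 = \left(- \frac{61}{30}\right) 25 = - \frac{305}{6}$)
$\left(-4\right) \left(-43\right) t{\left(1,5 \right)} = \left(-4\right) \left(-43\right) \left(- \frac{305}{6}\right) = 172 \left(- \frac{305}{6}\right) = - \frac{26230}{3}$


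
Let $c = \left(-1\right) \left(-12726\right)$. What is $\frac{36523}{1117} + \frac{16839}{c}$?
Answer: $\frac{53733429}{1579438} \approx 34.021$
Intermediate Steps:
$c = 12726$
$\frac{36523}{1117} + \frac{16839}{c} = \frac{36523}{1117} + \frac{16839}{12726} = 36523 \cdot \frac{1}{1117} + 16839 \cdot \frac{1}{12726} = \frac{36523}{1117} + \frac{1871}{1414} = \frac{53733429}{1579438}$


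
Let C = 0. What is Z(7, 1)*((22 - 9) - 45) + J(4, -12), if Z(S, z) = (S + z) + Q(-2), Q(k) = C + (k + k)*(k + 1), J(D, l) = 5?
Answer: -379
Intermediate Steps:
Q(k) = 2*k*(1 + k) (Q(k) = 0 + (k + k)*(k + 1) = 0 + (2*k)*(1 + k) = 0 + 2*k*(1 + k) = 2*k*(1 + k))
Z(S, z) = 4 + S + z (Z(S, z) = (S + z) + 2*(-2)*(1 - 2) = (S + z) + 2*(-2)*(-1) = (S + z) + 4 = 4 + S + z)
Z(7, 1)*((22 - 9) - 45) + J(4, -12) = (4 + 7 + 1)*((22 - 9) - 45) + 5 = 12*(13 - 45) + 5 = 12*(-32) + 5 = -384 + 5 = -379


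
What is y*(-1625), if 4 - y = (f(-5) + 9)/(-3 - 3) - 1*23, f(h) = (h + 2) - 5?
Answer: -264875/6 ≈ -44146.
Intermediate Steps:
f(h) = -3 + h (f(h) = (2 + h) - 5 = -3 + h)
y = 163/6 (y = 4 - (((-3 - 5) + 9)/(-3 - 3) - 1*23) = 4 - ((-8 + 9)/(-6) - 23) = 4 - (1*(-1/6) - 23) = 4 - (-1/6 - 23) = 4 - 1*(-139/6) = 4 + 139/6 = 163/6 ≈ 27.167)
y*(-1625) = (163/6)*(-1625) = -264875/6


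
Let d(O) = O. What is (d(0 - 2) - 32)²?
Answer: 1156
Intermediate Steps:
(d(0 - 2) - 32)² = ((0 - 2) - 32)² = (-2 - 32)² = (-34)² = 1156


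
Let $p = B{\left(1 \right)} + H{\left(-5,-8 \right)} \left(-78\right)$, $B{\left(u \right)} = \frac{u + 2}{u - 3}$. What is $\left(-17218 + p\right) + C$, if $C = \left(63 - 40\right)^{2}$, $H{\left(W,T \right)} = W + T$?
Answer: $- \frac{31353}{2} \approx -15677.0$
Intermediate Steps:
$H{\left(W,T \right)} = T + W$
$C = 529$ ($C = 23^{2} = 529$)
$B{\left(u \right)} = \frac{2 + u}{-3 + u}$
$p = \frac{2025}{2}$ ($p = \frac{2 + 1}{-3 + 1} + \left(-8 - 5\right) \left(-78\right) = \frac{1}{-2} \cdot 3 - -1014 = \left(- \frac{1}{2}\right) 3 + 1014 = - \frac{3}{2} + 1014 = \frac{2025}{2} \approx 1012.5$)
$\left(-17218 + p\right) + C = \left(-17218 + \frac{2025}{2}\right) + 529 = - \frac{32411}{2} + 529 = - \frac{31353}{2}$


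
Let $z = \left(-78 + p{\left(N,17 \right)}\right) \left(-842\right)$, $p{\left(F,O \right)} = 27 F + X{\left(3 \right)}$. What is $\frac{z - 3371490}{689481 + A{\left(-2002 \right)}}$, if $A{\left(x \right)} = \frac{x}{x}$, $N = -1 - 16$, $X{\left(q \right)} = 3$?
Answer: $- \frac{1460931}{344741} \approx -4.2378$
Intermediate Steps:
$N = -17$
$p{\left(F,O \right)} = 3 + 27 F$ ($p{\left(F,O \right)} = 27 F + 3 = 3 + 27 F$)
$z = 449628$ ($z = \left(-78 + \left(3 + 27 \left(-17\right)\right)\right) \left(-842\right) = \left(-78 + \left(3 - 459\right)\right) \left(-842\right) = \left(-78 - 456\right) \left(-842\right) = \left(-534\right) \left(-842\right) = 449628$)
$A{\left(x \right)} = 1$
$\frac{z - 3371490}{689481 + A{\left(-2002 \right)}} = \frac{449628 - 3371490}{689481 + 1} = - \frac{2921862}{689482} = \left(-2921862\right) \frac{1}{689482} = - \frac{1460931}{344741}$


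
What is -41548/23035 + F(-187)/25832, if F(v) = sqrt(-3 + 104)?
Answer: -2444/1355 + sqrt(101)/25832 ≈ -1.8033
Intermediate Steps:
F(v) = sqrt(101)
-41548/23035 + F(-187)/25832 = -41548/23035 + sqrt(101)/25832 = -41548*1/23035 + sqrt(101)*(1/25832) = -2444/1355 + sqrt(101)/25832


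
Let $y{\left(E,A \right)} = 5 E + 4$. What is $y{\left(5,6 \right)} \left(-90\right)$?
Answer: $-2610$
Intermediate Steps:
$y{\left(E,A \right)} = 4 + 5 E$
$y{\left(5,6 \right)} \left(-90\right) = \left(4 + 5 \cdot 5\right) \left(-90\right) = \left(4 + 25\right) \left(-90\right) = 29 \left(-90\right) = -2610$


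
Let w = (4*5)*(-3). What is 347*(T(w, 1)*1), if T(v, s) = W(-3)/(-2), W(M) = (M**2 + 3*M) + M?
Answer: 1041/2 ≈ 520.50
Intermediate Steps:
w = -60 (w = 20*(-3) = -60)
W(M) = M**2 + 4*M
T(v, s) = 3/2 (T(v, s) = -3*(4 - 3)/(-2) = -3*1*(-1/2) = -3*(-1/2) = 3/2)
347*(T(w, 1)*1) = 347*((3/2)*1) = 347*(3/2) = 1041/2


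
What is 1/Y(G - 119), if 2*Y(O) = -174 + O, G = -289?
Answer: -1/291 ≈ -0.0034364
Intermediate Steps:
Y(O) = -87 + O/2 (Y(O) = (-174 + O)/2 = -87 + O/2)
1/Y(G - 119) = 1/(-87 + (-289 - 119)/2) = 1/(-87 + (1/2)*(-408)) = 1/(-87 - 204) = 1/(-291) = -1/291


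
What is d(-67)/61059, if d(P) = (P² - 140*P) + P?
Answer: 13802/61059 ≈ 0.22604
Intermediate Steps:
d(P) = P² - 139*P
d(-67)/61059 = -67*(-139 - 67)/61059 = -67*(-206)*(1/61059) = 13802*(1/61059) = 13802/61059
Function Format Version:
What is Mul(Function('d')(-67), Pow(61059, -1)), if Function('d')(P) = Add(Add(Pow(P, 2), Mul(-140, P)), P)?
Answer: Rational(13802, 61059) ≈ 0.22604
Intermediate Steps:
Function('d')(P) = Add(Pow(P, 2), Mul(-139, P))
Mul(Function('d')(-67), Pow(61059, -1)) = Mul(Mul(-67, Add(-139, -67)), Pow(61059, -1)) = Mul(Mul(-67, -206), Rational(1, 61059)) = Mul(13802, Rational(1, 61059)) = Rational(13802, 61059)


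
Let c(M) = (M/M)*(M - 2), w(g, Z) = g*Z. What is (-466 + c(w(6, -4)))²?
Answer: 242064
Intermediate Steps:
w(g, Z) = Z*g
c(M) = -2 + M (c(M) = 1*(-2 + M) = -2 + M)
(-466 + c(w(6, -4)))² = (-466 + (-2 - 4*6))² = (-466 + (-2 - 24))² = (-466 - 26)² = (-492)² = 242064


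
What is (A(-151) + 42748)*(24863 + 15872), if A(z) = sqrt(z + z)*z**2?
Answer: 1741339780 + 928798735*I*sqrt(302) ≈ 1.7413e+9 + 1.6141e+10*I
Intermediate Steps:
A(z) = sqrt(2)*z**(5/2) (A(z) = sqrt(2*z)*z**2 = (sqrt(2)*sqrt(z))*z**2 = sqrt(2)*z**(5/2))
(A(-151) + 42748)*(24863 + 15872) = (sqrt(2)*(-151)**(5/2) + 42748)*(24863 + 15872) = (sqrt(2)*(22801*I*sqrt(151)) + 42748)*40735 = (22801*I*sqrt(302) + 42748)*40735 = (42748 + 22801*I*sqrt(302))*40735 = 1741339780 + 928798735*I*sqrt(302)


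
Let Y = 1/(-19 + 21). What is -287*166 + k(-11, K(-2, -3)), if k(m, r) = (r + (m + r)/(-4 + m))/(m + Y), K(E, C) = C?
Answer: -15007168/315 ≈ -47642.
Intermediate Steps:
Y = 1/2 ≈ 0.50000
k(m, r) = (r + (m + r)/(-4 + m))/(1/2 + m) (k(m, r) = (r + (m + r)/(-4 + m))/(m + 1/2) = (r + (m + r)/(-4 + m))/(1/2 + m))
-287*166 + k(-11, K(-2, -3)) = -287*166 + 2*(-1*(-11) + 3*(-3) - 1*(-11)*(-3))/(4 - 2*(-11)**2 + 7*(-11)) = -47642 + 2*(11 - 9 - 33)/(4 - 2*121 - 77) = -47642 + 2*(-31)/(4 - 242 - 77) = -47642 + 2*(-31)/(-315) = -47642 + 2*(-1/315)*(-31) = -47642 + 62/315 = -15007168/315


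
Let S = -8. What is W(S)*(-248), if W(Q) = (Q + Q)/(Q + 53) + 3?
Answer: -29512/45 ≈ -655.82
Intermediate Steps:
W(Q) = 3 + 2*Q/(53 + Q) (W(Q) = (2*Q)/(53 + Q) + 3 = 2*Q/(53 + Q) + 3 = 3 + 2*Q/(53 + Q))
W(S)*(-248) = ((159 + 5*(-8))/(53 - 8))*(-248) = ((159 - 40)/45)*(-248) = ((1/45)*119)*(-248) = (119/45)*(-248) = -29512/45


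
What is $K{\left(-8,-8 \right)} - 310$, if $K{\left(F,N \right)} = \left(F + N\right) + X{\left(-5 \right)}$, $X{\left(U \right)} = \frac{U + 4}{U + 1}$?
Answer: $- \frac{1303}{4} \approx -325.75$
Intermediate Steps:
$X{\left(U \right)} = \frac{4 + U}{1 + U}$
$K{\left(F,N \right)} = \frac{1}{4} + F + N$ ($K{\left(F,N \right)} = \left(F + N\right) + \frac{4 - 5}{1 - 5} = \left(F + N\right) + \frac{1}{-4} \left(-1\right) = \left(F + N\right) - - \frac{1}{4} = \left(F + N\right) + \frac{1}{4} = \frac{1}{4} + F + N$)
$K{\left(-8,-8 \right)} - 310 = \left(\frac{1}{4} - 8 - 8\right) - 310 = - \frac{63}{4} - 310 = - \frac{1303}{4}$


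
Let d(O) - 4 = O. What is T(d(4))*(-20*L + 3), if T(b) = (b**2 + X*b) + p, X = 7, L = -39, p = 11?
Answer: 102573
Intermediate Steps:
d(O) = 4 + O
T(b) = 11 + b**2 + 7*b (T(b) = (b**2 + 7*b) + 11 = 11 + b**2 + 7*b)
T(d(4))*(-20*L + 3) = (11 + (4 + 4)**2 + 7*(4 + 4))*(-20*(-39) + 3) = (11 + 8**2 + 7*8)*(780 + 3) = (11 + 64 + 56)*783 = 131*783 = 102573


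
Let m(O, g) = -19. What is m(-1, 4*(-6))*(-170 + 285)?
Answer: -2185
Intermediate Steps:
m(-1, 4*(-6))*(-170 + 285) = -19*(-170 + 285) = -19*115 = -2185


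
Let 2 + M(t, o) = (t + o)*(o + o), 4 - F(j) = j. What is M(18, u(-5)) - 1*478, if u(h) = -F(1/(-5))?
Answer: -14898/25 ≈ -595.92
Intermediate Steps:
F(j) = 4 - j
u(h) = -21/5 (u(h) = -(4 - 1/(-5)) = -(4 - 1*(-⅕)) = -(4 + ⅕) = -1*21/5 = -21/5)
M(t, o) = -2 + 2*o*(o + t) (M(t, o) = -2 + (t + o)*(o + o) = -2 + (o + t)*(2*o) = -2 + 2*o*(o + t))
M(18, u(-5)) - 1*478 = (-2 + 2*(-21/5)² + 2*(-21/5)*18) - 1*478 = (-2 + 2*(441/25) - 756/5) - 478 = (-2 + 882/25 - 756/5) - 478 = -2948/25 - 478 = -14898/25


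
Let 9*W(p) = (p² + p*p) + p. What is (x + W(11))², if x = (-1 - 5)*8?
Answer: 32041/81 ≈ 395.57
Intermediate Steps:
x = -48 (x = -6*8 = -48)
W(p) = p/9 + 2*p²/9 (W(p) = ((p² + p*p) + p)/9 = ((p² + p²) + p)/9 = (2*p² + p)/9 = (p + 2*p²)/9 = p/9 + 2*p²/9)
(x + W(11))² = (-48 + (⅑)*11*(1 + 2*11))² = (-48 + (⅑)*11*(1 + 22))² = (-48 + (⅑)*11*23)² = (-48 + 253/9)² = (-179/9)² = 32041/81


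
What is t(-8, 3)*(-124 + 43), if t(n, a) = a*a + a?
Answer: -972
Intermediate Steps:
t(n, a) = a + a**2 (t(n, a) = a**2 + a = a + a**2)
t(-8, 3)*(-124 + 43) = (3*(1 + 3))*(-124 + 43) = (3*4)*(-81) = 12*(-81) = -972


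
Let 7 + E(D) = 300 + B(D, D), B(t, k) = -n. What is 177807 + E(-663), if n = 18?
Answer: 178082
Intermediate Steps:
B(t, k) = -18 (B(t, k) = -1*18 = -18)
E(D) = 275 (E(D) = -7 + (300 - 18) = -7 + 282 = 275)
177807 + E(-663) = 177807 + 275 = 178082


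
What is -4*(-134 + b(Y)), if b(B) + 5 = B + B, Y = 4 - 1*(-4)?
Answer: 492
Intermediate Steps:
Y = 8 (Y = 4 + 4 = 8)
b(B) = -5 + 2*B (b(B) = -5 + (B + B) = -5 + 2*B)
-4*(-134 + b(Y)) = -4*(-134 + (-5 + 2*8)) = -4*(-134 + (-5 + 16)) = -4*(-134 + 11) = -4*(-123) = 492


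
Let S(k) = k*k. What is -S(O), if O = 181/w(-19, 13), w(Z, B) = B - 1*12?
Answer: -32761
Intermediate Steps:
w(Z, B) = -12 + B (w(Z, B) = B - 12 = -12 + B)
O = 181 (O = 181/(-12 + 13) = 181/1 = 181*1 = 181)
S(k) = k²
-S(O) = -1*181² = -1*32761 = -32761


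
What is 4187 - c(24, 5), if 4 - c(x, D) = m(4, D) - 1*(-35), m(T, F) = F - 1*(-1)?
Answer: 4224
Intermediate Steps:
m(T, F) = 1 + F (m(T, F) = F + 1 = 1 + F)
c(x, D) = -32 - D (c(x, D) = 4 - ((1 + D) - 1*(-35)) = 4 - ((1 + D) + 35) = 4 - (36 + D) = 4 + (-36 - D) = -32 - D)
4187 - c(24, 5) = 4187 - (-32 - 1*5) = 4187 - (-32 - 5) = 4187 - 1*(-37) = 4187 + 37 = 4224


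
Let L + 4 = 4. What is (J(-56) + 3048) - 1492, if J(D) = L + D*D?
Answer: 4692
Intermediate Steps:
L = 0 (L = -4 + 4 = 0)
J(D) = D² (J(D) = 0 + D*D = 0 + D² = D²)
(J(-56) + 3048) - 1492 = ((-56)² + 3048) - 1492 = (3136 + 3048) - 1492 = 6184 - 1492 = 4692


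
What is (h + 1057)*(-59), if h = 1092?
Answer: -126791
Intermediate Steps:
(h + 1057)*(-59) = (1092 + 1057)*(-59) = 2149*(-59) = -126791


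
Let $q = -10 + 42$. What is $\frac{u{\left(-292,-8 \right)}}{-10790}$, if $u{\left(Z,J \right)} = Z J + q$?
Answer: $- \frac{1184}{5395} \approx -0.21946$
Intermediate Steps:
$q = 32$
$u{\left(Z,J \right)} = 32 + J Z$ ($u{\left(Z,J \right)} = Z J + 32 = J Z + 32 = 32 + J Z$)
$\frac{u{\left(-292,-8 \right)}}{-10790} = \frac{32 - -2336}{-10790} = \left(32 + 2336\right) \left(- \frac{1}{10790}\right) = 2368 \left(- \frac{1}{10790}\right) = - \frac{1184}{5395}$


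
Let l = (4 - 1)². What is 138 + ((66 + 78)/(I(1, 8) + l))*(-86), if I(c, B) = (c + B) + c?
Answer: -9762/19 ≈ -513.79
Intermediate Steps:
l = 9 (l = 3² = 9)
I(c, B) = B + 2*c (I(c, B) = (B + c) + c = B + 2*c)
138 + ((66 + 78)/(I(1, 8) + l))*(-86) = 138 + ((66 + 78)/((8 + 2*1) + 9))*(-86) = 138 + (144/((8 + 2) + 9))*(-86) = 138 + (144/(10 + 9))*(-86) = 138 + (144/19)*(-86) = 138 - 12384/19 = -9762/19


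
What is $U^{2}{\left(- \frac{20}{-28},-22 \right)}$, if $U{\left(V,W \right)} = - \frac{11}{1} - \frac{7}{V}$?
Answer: $\frac{10816}{25} \approx 432.64$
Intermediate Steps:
$U{\left(V,W \right)} = -11 - \frac{7}{V}$ ($U{\left(V,W \right)} = \left(-11\right) 1 - \frac{7}{V} = -11 - \frac{7}{V}$)
$U^{2}{\left(- \frac{20}{-28},-22 \right)} = \left(-11 - \frac{7}{\left(-20\right) \frac{1}{-28}}\right)^{2} = \left(-11 - \frac{7}{\left(-20\right) \left(- \frac{1}{28}\right)}\right)^{2} = \left(-11 - \frac{7}{\frac{5}{7}}\right)^{2} = \left(-11 - \frac{49}{5}\right)^{2} = \left(- \frac{104}{5}\right)^{2} = \frac{10816}{25}$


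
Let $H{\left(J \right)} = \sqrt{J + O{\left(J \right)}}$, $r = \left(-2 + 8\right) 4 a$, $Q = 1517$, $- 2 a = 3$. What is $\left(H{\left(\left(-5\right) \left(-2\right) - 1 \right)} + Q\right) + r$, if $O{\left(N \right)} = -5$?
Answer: $1483$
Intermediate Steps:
$a = - \frac{3}{2}$ ($a = \left(- \frac{1}{2}\right) 3 = - \frac{3}{2} \approx -1.5$)
$r = -36$ ($r = \left(-2 + 8\right) 4 \left(- \frac{3}{2}\right) = 6 \cdot 4 \left(- \frac{3}{2}\right) = 24 \left(- \frac{3}{2}\right) = -36$)
$H{\left(J \right)} = \sqrt{-5 + J}$ ($H{\left(J \right)} = \sqrt{J - 5} = \sqrt{-5 + J}$)
$\left(H{\left(\left(-5\right) \left(-2\right) - 1 \right)} + Q\right) + r = \left(\sqrt{-5 - -9} + 1517\right) - 36 = \left(\sqrt{-5 + \left(10 - 1\right)} + 1517\right) - 36 = \left(\sqrt{-5 + 9} + 1517\right) - 36 = \left(\sqrt{4} + 1517\right) - 36 = \left(2 + 1517\right) - 36 = 1519 - 36 = 1483$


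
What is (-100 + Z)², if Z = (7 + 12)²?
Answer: 68121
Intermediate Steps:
Z = 361 (Z = 19² = 361)
(-100 + Z)² = (-100 + 361)² = 261² = 68121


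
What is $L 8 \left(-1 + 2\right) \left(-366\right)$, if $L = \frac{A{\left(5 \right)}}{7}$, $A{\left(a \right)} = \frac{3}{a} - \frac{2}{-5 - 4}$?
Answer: $- \frac{36112}{105} \approx -343.92$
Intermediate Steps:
$A{\left(a \right)} = \frac{2}{9} + \frac{3}{a}$ ($A{\left(a \right)} = \frac{3}{a} - \frac{2}{-5 - 4} = \frac{3}{a} - \frac{2}{-9} = \frac{3}{a} - - \frac{2}{9} = \frac{3}{a} + \frac{2}{9} = \frac{2}{9} + \frac{3}{a}$)
$L = \frac{37}{315}$ ($L = \frac{\frac{2}{9} + \frac{3}{5}}{7} = \left(\frac{2}{9} + 3 \cdot \frac{1}{5}\right) \frac{1}{7} = \left(\frac{2}{9} + \frac{3}{5}\right) \frac{1}{7} = \frac{37}{45} \cdot \frac{1}{7} = \frac{37}{315} \approx 0.11746$)
$L 8 \left(-1 + 2\right) \left(-366\right) = \frac{37}{315} \cdot 8 \left(-1 + 2\right) \left(-366\right) = \frac{296}{315} \cdot 1 \left(-366\right) = \frac{296}{315} \left(-366\right) = - \frac{36112}{105}$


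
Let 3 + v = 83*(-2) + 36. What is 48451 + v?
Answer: 48318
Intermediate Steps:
v = -133 (v = -3 + (83*(-2) + 36) = -3 + (-166 + 36) = -3 - 130 = -133)
48451 + v = 48451 - 133 = 48318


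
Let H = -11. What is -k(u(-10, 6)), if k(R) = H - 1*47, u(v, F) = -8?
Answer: 58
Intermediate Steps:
k(R) = -58 (k(R) = -11 - 1*47 = -11 - 47 = -58)
-k(u(-10, 6)) = -1*(-58) = 58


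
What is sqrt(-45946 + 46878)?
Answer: 2*sqrt(233) ≈ 30.529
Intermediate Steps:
sqrt(-45946 + 46878) = sqrt(932) = 2*sqrt(233)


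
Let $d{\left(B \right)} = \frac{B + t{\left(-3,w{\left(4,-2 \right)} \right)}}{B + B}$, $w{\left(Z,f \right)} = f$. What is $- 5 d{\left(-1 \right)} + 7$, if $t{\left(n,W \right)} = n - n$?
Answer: $\frac{9}{2} \approx 4.5$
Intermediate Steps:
$t{\left(n,W \right)} = 0$
$d{\left(B \right)} = \frac{1}{2}$ ($d{\left(B \right)} = \frac{B + 0}{B + B} = \frac{B}{2 B} = B \frac{1}{2 B} = \frac{1}{2}$)
$- 5 d{\left(-1 \right)} + 7 = \left(-5\right) \frac{1}{2} + 7 = - \frac{5}{2} + 7 = \frac{9}{2}$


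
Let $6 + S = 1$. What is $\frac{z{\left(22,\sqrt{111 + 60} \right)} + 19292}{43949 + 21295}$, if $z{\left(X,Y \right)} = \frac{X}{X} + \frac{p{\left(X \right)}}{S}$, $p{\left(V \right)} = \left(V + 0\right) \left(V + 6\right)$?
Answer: $\frac{95849}{326220} \approx 0.29382$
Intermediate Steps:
$S = -5$ ($S = -6 + 1 = -5$)
$p{\left(V \right)} = V \left(6 + V\right)$
$z{\left(X,Y \right)} = 1 - \frac{X \left(6 + X\right)}{5}$ ($z{\left(X,Y \right)} = \frac{X}{X} + \frac{X \left(6 + X\right)}{-5} = 1 + X \left(6 + X\right) \left(- \frac{1}{5}\right) = 1 - \frac{X \left(6 + X\right)}{5}$)
$\frac{z{\left(22,\sqrt{111 + 60} \right)} + 19292}{43949 + 21295} = \frac{\left(1 - \frac{22 \left(6 + 22\right)}{5}\right) + 19292}{43949 + 21295} = \frac{\left(1 - \frac{22}{5} \cdot 28\right) + 19292}{65244} = \left(\left(1 - \frac{616}{5}\right) + 19292\right) \frac{1}{65244} = \left(- \frac{611}{5} + 19292\right) \frac{1}{65244} = \frac{95849}{5} \cdot \frac{1}{65244} = \frac{95849}{326220}$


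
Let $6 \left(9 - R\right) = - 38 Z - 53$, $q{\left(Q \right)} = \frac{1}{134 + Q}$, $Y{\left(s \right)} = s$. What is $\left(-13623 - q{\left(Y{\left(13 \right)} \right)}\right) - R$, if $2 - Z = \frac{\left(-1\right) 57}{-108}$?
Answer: $- \frac{72236669}{5292} \approx -13650.0$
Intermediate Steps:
$Z = \frac{53}{36}$ ($Z = 2 - \frac{\left(-1\right) 57}{-108} = 2 - \left(-57\right) \left(- \frac{1}{108}\right) = 2 - \frac{19}{36} = \frac{53}{36} \approx 1.4722$)
$R = \frac{2933}{108}$ ($R = 9 - \frac{\left(-38\right) \frac{53}{36} - 53}{6} = 9 - \frac{- \frac{1007}{18} - 53}{6} = 9 - - \frac{1961}{108} = 9 + \frac{1961}{108} = \frac{2933}{108} \approx 27.157$)
$\left(-13623 - q{\left(Y{\left(13 \right)} \right)}\right) - R = \left(-13623 - \frac{1}{134 + 13}\right) - \frac{2933}{108} = \left(-13623 - \frac{1}{147}\right) - \frac{2933}{108} = - \frac{2002582}{147} - \frac{2933}{108} = - \frac{72236669}{5292}$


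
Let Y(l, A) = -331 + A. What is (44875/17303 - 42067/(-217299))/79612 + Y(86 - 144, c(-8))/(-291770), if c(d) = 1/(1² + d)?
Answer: 178815342362053723/152839762410762917490 ≈ 0.0011700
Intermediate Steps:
c(d) = 1/(1 + d)
(44875/17303 - 42067/(-217299))/79612 + Y(86 - 144, c(-8))/(-291770) = (44875/17303 - 42067/(-217299))/79612 + (-331 + 1/(1 - 8))/(-291770) = (44875*(1/17303) - 42067*(-1/217299))*(1/79612) + (-331 + 1/(-7))*(-1/291770) = (44875/17303 + 42067/217299)*(1/79612) + (-331 - ⅐)*(-1/291770) = (10479177926/3759924597)*(1/79612) - 2318/7*(-1/291770) = 5239588963/149667558508182 + 1159/1021195 = 178815342362053723/152839762410762917490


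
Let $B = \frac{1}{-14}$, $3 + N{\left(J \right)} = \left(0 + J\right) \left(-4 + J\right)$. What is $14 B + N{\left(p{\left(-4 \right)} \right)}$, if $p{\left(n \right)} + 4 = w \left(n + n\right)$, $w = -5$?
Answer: $1148$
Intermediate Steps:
$p{\left(n \right)} = -4 - 10 n$ ($p{\left(n \right)} = -4 - 5 \left(n + n\right) = -4 - 5 \cdot 2 n = -4 - 10 n$)
$N{\left(J \right)} = -3 + J \left(-4 + J\right)$ ($N{\left(J \right)} = -3 + \left(0 + J\right) \left(-4 + J\right) = -3 + J \left(-4 + J\right)$)
$B = - \frac{1}{14} \approx -0.071429$
$14 B + N{\left(p{\left(-4 \right)} \right)} = 14 \left(- \frac{1}{14}\right) - \left(3 - \left(-4 - -40\right)^{2} + 4 \left(-4 - -40\right)\right) = -1 - \left(3 - \left(-4 + 40\right)^{2} + 4 \left(-4 + 40\right)\right) = -1 - \left(147 - 1296\right) = -1 - -1149 = -1 + 1149 = 1148$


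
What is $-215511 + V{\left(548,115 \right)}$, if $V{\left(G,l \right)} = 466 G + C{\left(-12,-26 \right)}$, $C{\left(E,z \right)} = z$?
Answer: $39831$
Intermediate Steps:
$V{\left(G,l \right)} = -26 + 466 G$ ($V{\left(G,l \right)} = 466 G - 26 = -26 + 466 G$)
$-215511 + V{\left(548,115 \right)} = -215511 + \left(-26 + 466 \cdot 548\right) = -215511 + \left(-26 + 255368\right) = -215511 + 255342 = 39831$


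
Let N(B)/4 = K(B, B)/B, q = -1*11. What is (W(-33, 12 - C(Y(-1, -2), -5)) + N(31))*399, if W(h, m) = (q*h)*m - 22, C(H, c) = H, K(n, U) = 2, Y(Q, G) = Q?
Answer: 58100385/31 ≈ 1.8742e+6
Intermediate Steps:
q = -11
W(h, m) = -22 - 11*h*m (W(h, m) = (-11*h)*m - 22 = -11*h*m - 22 = -22 - 11*h*m)
N(B) = 8/B (N(B) = 4*(2/B) = 8/B)
(W(-33, 12 - C(Y(-1, -2), -5)) + N(31))*399 = ((-22 - 11*(-33)*(12 - 1*(-1))) + 8/31)*399 = ((-22 - 11*(-33)*(12 + 1)) + 8*(1/31))*399 = ((-22 - 11*(-33)*13) + 8/31)*399 = ((-22 + 4719) + 8/31)*399 = (4697 + 8/31)*399 = (145615/31)*399 = 58100385/31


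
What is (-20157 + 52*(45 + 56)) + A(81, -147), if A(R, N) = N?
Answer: -15052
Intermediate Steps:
(-20157 + 52*(45 + 56)) + A(81, -147) = (-20157 + 52*(45 + 56)) - 147 = (-20157 + 52*101) - 147 = (-20157 + 5252) - 147 = -14905 - 147 = -15052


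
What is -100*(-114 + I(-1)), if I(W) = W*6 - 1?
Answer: 12100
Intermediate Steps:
I(W) = -1 + 6*W (I(W) = 6*W - 1 = -1 + 6*W)
-100*(-114 + I(-1)) = -100*(-114 + (-1 + 6*(-1))) = -100*(-114 + (-1 - 6)) = -100*(-114 - 7) = -100*(-121) = 12100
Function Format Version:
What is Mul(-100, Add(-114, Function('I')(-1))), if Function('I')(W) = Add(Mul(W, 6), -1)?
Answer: 12100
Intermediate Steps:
Function('I')(W) = Add(-1, Mul(6, W)) (Function('I')(W) = Add(Mul(6, W), -1) = Add(-1, Mul(6, W)))
Mul(-100, Add(-114, Function('I')(-1))) = Mul(-100, Add(-114, Add(-1, Mul(6, -1)))) = Mul(-100, Add(-114, Add(-1, -6))) = Mul(-100, Add(-114, -7)) = Mul(-100, -121) = 12100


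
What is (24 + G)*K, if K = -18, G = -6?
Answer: -324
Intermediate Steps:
(24 + G)*K = (24 - 6)*(-18) = 18*(-18) = -324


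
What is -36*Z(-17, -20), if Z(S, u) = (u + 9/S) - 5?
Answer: 15624/17 ≈ 919.06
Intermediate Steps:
Z(S, u) = -5 + u + 9/S
-36*Z(-17, -20) = -36*(-5 - 20 + 9/(-17)) = -36*(-5 - 20 + 9*(-1/17)) = -36*(-5 - 20 - 9/17) = -36*(-434/17) = 15624/17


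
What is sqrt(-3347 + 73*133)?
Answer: sqrt(6362) ≈ 79.762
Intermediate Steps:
sqrt(-3347 + 73*133) = sqrt(-3347 + 9709) = sqrt(6362)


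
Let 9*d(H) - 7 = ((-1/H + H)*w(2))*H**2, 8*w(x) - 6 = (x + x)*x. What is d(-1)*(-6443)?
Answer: -45101/9 ≈ -5011.2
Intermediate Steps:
w(x) = 3/4 + x**2/4 (w(x) = 3/4 + ((x + x)*x)/8 = 3/4 + ((2*x)*x)/8 = 3/4 + (2*x**2)/8 = 3/4 + x**2/4)
d(H) = 7/9 + H**2*(-7/(4*H) + 7*H/4)/9 (d(H) = 7/9 + (((-1/H + H)*(3/4 + (1/4)*2**2))*H**2)/9 = 7/9 + (((H - 1/H)*(3/4 + (1/4)*4))*H**2)/9 = 7/9 + (((H - 1/H)*(3/4 + 1))*H**2)/9 = 7/9 + (((H - 1/H)*(7/4))*H**2)/9 = 7/9 + ((-7/(4*H) + 7*H/4)*H**2)/9 = 7/9 + (H**2*(-7/(4*H) + 7*H/4))/9 = 7/9 + H**2*(-7/(4*H) + 7*H/4)/9)
d(-1)*(-6443) = (7/9 - 7/36*(-1) + (7/36)*(-1)**3)*(-6443) = (7/9 + 7/36 + (7/36)*(-1))*(-6443) = (7/9 + 7/36 - 7/36)*(-6443) = (7/9)*(-6443) = -45101/9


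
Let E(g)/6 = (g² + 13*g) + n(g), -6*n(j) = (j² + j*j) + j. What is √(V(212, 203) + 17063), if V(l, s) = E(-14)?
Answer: √16769 ≈ 129.50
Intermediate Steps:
n(j) = -j²/3 - j/6 (n(j) = -((j² + j*j) + j)/6 = -((j² + j²) + j)/6 = -(2*j² + j)/6 = -(j + 2*j²)/6 = -j²/3 - j/6)
E(g) = 6*g² + 78*g - g*(1 + 2*g) (E(g) = 6*((g² + 13*g) - g*(1 + 2*g)/6) = 6*(g² + 13*g - g*(1 + 2*g)/6) = 6*g² + 78*g - g*(1 + 2*g))
V(l, s) = -294 (V(l, s) = -14*(77 + 4*(-14)) = -14*(77 - 56) = -14*21 = -294)
√(V(212, 203) + 17063) = √(-294 + 17063) = √16769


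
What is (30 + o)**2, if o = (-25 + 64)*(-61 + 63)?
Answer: 11664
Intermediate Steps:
o = 78 (o = 39*2 = 78)
(30 + o)**2 = (30 + 78)**2 = 108**2 = 11664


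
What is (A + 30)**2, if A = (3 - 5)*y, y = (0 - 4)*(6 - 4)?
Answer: 2116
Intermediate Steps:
y = -8 (y = -4*2 = -8)
A = 16 (A = (3 - 5)*(-8) = -2*(-8) = 16)
(A + 30)**2 = (16 + 30)**2 = 46**2 = 2116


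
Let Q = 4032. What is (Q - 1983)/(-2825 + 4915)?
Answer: 2049/2090 ≈ 0.98038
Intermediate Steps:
(Q - 1983)/(-2825 + 4915) = (4032 - 1983)/(-2825 + 4915) = 2049/2090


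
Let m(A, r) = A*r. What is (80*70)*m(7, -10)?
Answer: -392000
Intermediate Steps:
(80*70)*m(7, -10) = (80*70)*(7*(-10)) = 5600*(-70) = -392000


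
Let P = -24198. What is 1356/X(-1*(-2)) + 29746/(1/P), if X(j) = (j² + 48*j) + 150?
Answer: -89974212822/125 ≈ -7.1979e+8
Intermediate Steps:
X(j) = 150 + j² + 48*j
1356/X(-1*(-2)) + 29746/(1/P) = 1356/(150 + (-1*(-2))² + 48*(-1*(-2))) + 29746/(1/(-24198)) = 1356/(150 + 2² + 48*2) + 29746/(-1/24198) = 1356/(150 + 4 + 96) + 29746*(-24198) = 1356/250 - 719793708 = 1356*(1/250) - 719793708 = 678/125 - 719793708 = -89974212822/125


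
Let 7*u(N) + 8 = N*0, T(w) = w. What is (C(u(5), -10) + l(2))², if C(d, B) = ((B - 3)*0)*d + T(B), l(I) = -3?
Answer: 169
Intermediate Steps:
u(N) = -8/7 (u(N) = -8/7 + (N*0)/7 = -8/7 + (⅐)*0 = -8/7 + 0 = -8/7)
C(d, B) = B (C(d, B) = ((B - 3)*0)*d + B = ((-3 + B)*0)*d + B = 0*d + B = 0 + B = B)
(C(u(5), -10) + l(2))² = (-10 - 3)² = (-13)² = 169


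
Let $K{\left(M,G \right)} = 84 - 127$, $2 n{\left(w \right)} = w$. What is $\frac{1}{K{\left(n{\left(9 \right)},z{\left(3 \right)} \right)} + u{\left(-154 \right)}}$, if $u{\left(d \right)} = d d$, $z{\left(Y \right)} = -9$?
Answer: $\frac{1}{23673} \approx 4.2242 \cdot 10^{-5}$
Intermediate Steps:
$n{\left(w \right)} = \frac{w}{2}$
$K{\left(M,G \right)} = -43$ ($K{\left(M,G \right)} = 84 - 127 = -43$)
$u{\left(d \right)} = d^{2}$
$\frac{1}{K{\left(n{\left(9 \right)},z{\left(3 \right)} \right)} + u{\left(-154 \right)}} = \frac{1}{-43 + \left(-154\right)^{2}} = \frac{1}{-43 + 23716} = \frac{1}{23673}$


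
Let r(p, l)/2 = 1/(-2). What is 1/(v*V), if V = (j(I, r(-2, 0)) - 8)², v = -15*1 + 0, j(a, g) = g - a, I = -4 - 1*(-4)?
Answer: -1/1215 ≈ -0.00082305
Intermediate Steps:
r(p, l) = -1 (r(p, l) = 2/(-2) = 2*(-½) = -1)
I = 0 (I = -4 + 4 = 0)
v = -15 (v = -15 + 0 = -15)
V = 81 (V = ((-1 - 1*0) - 8)² = ((-1 + 0) - 8)² = (-1 - 8)² = (-9)² = 81)
1/(v*V) = 1/(-15*81) = -1/15*1/81 = -1/1215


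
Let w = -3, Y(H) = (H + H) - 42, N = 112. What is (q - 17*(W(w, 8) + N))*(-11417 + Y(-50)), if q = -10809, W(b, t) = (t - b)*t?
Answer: 164241831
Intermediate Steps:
Y(H) = -42 + 2*H (Y(H) = 2*H - 42 = -42 + 2*H)
W(b, t) = t*(t - b)
(q - 17*(W(w, 8) + N))*(-11417 + Y(-50)) = (-10809 - 17*(8*(8 - 1*(-3)) + 112))*(-11417 + (-42 + 2*(-50))) = (-10809 - 17*(8*(8 + 3) + 112))*(-11417 + (-42 - 100)) = (-10809 - 17*(8*11 + 112))*(-11417 - 142) = (-10809 - 17*(88 + 112))*(-11559) = (-10809 - 17*200)*(-11559) = (-10809 - 3400)*(-11559) = -14209*(-11559) = 164241831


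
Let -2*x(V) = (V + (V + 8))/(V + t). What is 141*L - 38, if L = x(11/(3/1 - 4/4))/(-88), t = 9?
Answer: -94297/2552 ≈ -36.950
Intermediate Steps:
x(V) = -(8 + 2*V)/(2*(9 + V)) (x(V) = -(V + (V + 8))/(2*(V + 9)) = -(V + (8 + V))/(2*(9 + V)) = -(8 + 2*V)/(2*(9 + V)))
L = 19/2552 (L = ((-4 - 11/(3/1 - 4/4))/(9 + 11/(3/1 - 4/4)))/(-88) = ((-4 - 11/(3*1 - 4*¼))/(9 + 11/(3*1 - 4*¼)))*(-1/88) = ((-4 - 11/(3 - 1))/(9 + 11/(3 - 1)))*(-1/88) = ((-4 - 11/2)/(9 + 11/2))*(-1/88) = ((-4 - 11/2)/(9 + 11*(½)))*(-1/88) = ((-4 - 1*11/2)/(9 + 11/2))*(-1/88) = ((-4 - 11/2)/(29/2))*(-1/88) = ((2/29)*(-19/2))*(-1/88) = -19/29*(-1/88) = 19/2552 ≈ 0.0074451)
141*L - 38 = 141*(19/2552) - 38 = 2679/2552 - 38 = -94297/2552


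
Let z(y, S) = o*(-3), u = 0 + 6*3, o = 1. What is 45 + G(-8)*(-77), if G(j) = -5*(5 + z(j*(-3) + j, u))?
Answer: 815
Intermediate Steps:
u = 18 (u = 0 + 18 = 18)
z(y, S) = -3 (z(y, S) = 1*(-3) = -3)
G(j) = -10 (G(j) = -5*(5 - 3) = -5*2 = -10)
45 + G(-8)*(-77) = 45 - 10*(-77) = 45 + 770 = 815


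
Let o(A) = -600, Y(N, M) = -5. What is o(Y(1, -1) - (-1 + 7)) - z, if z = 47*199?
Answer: -9953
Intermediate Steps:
z = 9353
o(Y(1, -1) - (-1 + 7)) - z = -600 - 1*9353 = -600 - 9353 = -9953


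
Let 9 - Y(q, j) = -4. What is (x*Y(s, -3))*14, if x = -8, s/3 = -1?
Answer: -1456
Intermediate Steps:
s = -3 (s = 3*(-1) = -3)
Y(q, j) = 13 (Y(q, j) = 9 - 1*(-4) = 9 + 4 = 13)
(x*Y(s, -3))*14 = -8*13*14 = -104*14 = -1456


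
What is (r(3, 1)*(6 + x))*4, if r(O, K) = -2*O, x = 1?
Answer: -168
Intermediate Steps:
(r(3, 1)*(6 + x))*4 = ((-2*3)*(6 + 1))*4 = -6*7*4 = -42*4 = -168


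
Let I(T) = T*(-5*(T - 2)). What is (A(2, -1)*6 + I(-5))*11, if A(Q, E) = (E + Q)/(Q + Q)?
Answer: -3817/2 ≈ -1908.5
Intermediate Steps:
A(Q, E) = (E + Q)/(2*Q) (A(Q, E) = (E + Q)/((2*Q)) = (E + Q)*(1/(2*Q)) = (E + Q)/(2*Q))
I(T) = T*(10 - 5*T) (I(T) = T*(-5*(-2 + T)) = T*(10 - 5*T))
(A(2, -1)*6 + I(-5))*11 = (((½)*(-1 + 2)/2)*6 + 5*(-5)*(2 - 1*(-5)))*11 = (((½)*(½)*1)*6 + 5*(-5)*(2 + 5))*11 = ((¼)*6 + 5*(-5)*7)*11 = (3/2 - 175)*11 = -347/2*11 = -3817/2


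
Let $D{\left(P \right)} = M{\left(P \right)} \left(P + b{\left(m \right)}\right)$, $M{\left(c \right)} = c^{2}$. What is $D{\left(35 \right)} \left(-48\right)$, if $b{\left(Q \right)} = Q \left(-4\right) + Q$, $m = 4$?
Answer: $-1352400$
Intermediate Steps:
$b{\left(Q \right)} = - 3 Q$ ($b{\left(Q \right)} = - 4 Q + Q = - 3 Q$)
$D{\left(P \right)} = P^{2} \left(-12 + P\right)$ ($D{\left(P \right)} = P^{2} \left(P - 12\right) = P^{2} \left(-12 + P\right)$)
$D{\left(35 \right)} \left(-48\right) = 35^{2} \left(-12 + 35\right) \left(-48\right) = 1225 \cdot 23 \left(-48\right) = 28175 \left(-48\right) = -1352400$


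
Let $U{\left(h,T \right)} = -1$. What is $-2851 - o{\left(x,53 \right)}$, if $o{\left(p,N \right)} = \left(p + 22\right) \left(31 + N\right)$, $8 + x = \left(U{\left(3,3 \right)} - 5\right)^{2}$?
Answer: $-7051$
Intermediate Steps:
$x = 28$ ($x = -8 + \left(-1 - 5\right)^{2} = -8 + \left(-6\right)^{2} = -8 + 36 = 28$)
$o{\left(p,N \right)} = \left(22 + p\right) \left(31 + N\right)$
$-2851 - o{\left(x,53 \right)} = -2851 - \left(682 + 22 \cdot 53 + 31 \cdot 28 + 53 \cdot 28\right) = -2851 - \left(682 + 1166 + 868 + 1484\right) = -2851 - 4200 = -7051$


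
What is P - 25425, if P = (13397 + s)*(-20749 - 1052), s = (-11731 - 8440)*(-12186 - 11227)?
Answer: -10296111338445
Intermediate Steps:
s = 472263623 (s = -20171*(-23413) = 472263623)
P = -10296111313020 (P = (13397 + 472263623)*(-20749 - 1052) = 472277020*(-21801) = -10296111313020)
P - 25425 = -10296111313020 - 25425 = -10296111338445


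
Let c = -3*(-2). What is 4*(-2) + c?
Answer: -2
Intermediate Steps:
c = 6
4*(-2) + c = 4*(-2) + 6 = -8 + 6 = -2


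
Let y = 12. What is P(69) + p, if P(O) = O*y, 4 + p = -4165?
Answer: -3341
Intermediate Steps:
p = -4169 (p = -4 - 4165 = -4169)
P(O) = 12*O (P(O) = O*12 = 12*O)
P(69) + p = 12*69 - 4169 = 828 - 4169 = -3341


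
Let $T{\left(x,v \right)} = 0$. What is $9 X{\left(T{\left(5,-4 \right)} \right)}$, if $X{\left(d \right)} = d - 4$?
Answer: $-36$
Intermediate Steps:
$X{\left(d \right)} = -4 + d$
$9 X{\left(T{\left(5,-4 \right)} \right)} = 9 \left(-4 + 0\right) = 9 \left(-4\right) = -36$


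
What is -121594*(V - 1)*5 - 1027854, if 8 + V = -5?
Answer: 7483726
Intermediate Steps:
V = -13 (V = -8 - 5 = -13)
-121594*(V - 1)*5 - 1027854 = -121594*(-13 - 1)*5 - 1027854 = -(-1702316)*5 - 1027854 = -121594*(-70) - 1027854 = 8511580 - 1027854 = 7483726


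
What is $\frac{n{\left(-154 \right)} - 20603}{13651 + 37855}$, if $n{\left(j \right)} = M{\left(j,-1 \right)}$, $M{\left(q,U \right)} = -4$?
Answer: $- \frac{20607}{51506} \approx -0.40009$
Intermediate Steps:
$n{\left(j \right)} = -4$
$\frac{n{\left(-154 \right)} - 20603}{13651 + 37855} = \frac{-4 - 20603}{13651 + 37855} = - \frac{20607}{51506}$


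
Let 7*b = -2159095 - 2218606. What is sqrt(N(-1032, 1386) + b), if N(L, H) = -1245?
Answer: 4*I*sqrt(1919057)/7 ≈ 791.6*I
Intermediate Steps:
b = -4377701/7 (b = (-2159095 - 2218606)/7 = (1/7)*(-4377701) = -4377701/7 ≈ -6.2539e+5)
sqrt(N(-1032, 1386) + b) = sqrt(-1245 - 4377701/7) = sqrt(-4386416/7) = 4*I*sqrt(1919057)/7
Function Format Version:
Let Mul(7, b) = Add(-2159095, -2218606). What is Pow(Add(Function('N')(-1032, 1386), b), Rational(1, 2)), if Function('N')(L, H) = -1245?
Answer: Mul(Rational(4, 7), I, Pow(1919057, Rational(1, 2))) ≈ Mul(791.60, I)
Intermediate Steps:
b = Rational(-4377701, 7) (b = Mul(Rational(1, 7), Add(-2159095, -2218606)) = Mul(Rational(1, 7), -4377701) = Rational(-4377701, 7) ≈ -6.2539e+5)
Pow(Add(Function('N')(-1032, 1386), b), Rational(1, 2)) = Pow(Add(-1245, Rational(-4377701, 7)), Rational(1, 2)) = Pow(Rational(-4386416, 7), Rational(1, 2)) = Mul(Rational(4, 7), I, Pow(1919057, Rational(1, 2)))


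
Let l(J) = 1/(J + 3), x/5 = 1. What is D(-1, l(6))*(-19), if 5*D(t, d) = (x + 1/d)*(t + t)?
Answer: 532/5 ≈ 106.40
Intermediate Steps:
x = 5 (x = 5*1 = 5)
l(J) = 1/(3 + J)
D(t, d) = 2*t*(5 + 1/d)/5 (D(t, d) = ((5 + 1/d)*(t + t))/5 = ((5 + 1/d)*(2*t))/5 = (2*t*(5 + 1/d))/5 = 2*t*(5 + 1/d)/5)
D(-1, l(6))*(-19) = (2*(-1) + (2/5)*(-1)/1/(3 + 6))*(-19) = (-2 + (2/5)*(-1)/1/9)*(-19) = (-2 + (2/5)*(-1)/(1/9))*(-19) = (-2 + (2/5)*(-1)*9)*(-19) = (-2 - 18/5)*(-19) = -28/5*(-19) = 532/5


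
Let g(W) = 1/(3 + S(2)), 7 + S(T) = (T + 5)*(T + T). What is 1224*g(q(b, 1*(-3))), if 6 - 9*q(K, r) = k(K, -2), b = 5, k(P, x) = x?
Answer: 51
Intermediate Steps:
S(T) = -7 + 2*T*(5 + T) (S(T) = -7 + (T + 5)*(T + T) = -7 + (5 + T)*(2*T) = -7 + 2*T*(5 + T))
q(K, r) = 8/9 (q(K, r) = ⅔ - ⅑*(-2) = ⅔ + 2/9 = 8/9)
g(W) = 1/24 (g(W) = 1/(3 + (-7 + 2*2² + 10*2)) = 1/(3 + (-7 + 2*4 + 20)) = 1/(3 + (-7 + 8 + 20)) = 1/(3 + 21) = 1/24)
1224*g(q(b, 1*(-3))) = 1224*(1/24) = 51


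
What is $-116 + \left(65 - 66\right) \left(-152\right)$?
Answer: $36$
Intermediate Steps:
$-116 + \left(65 - 66\right) \left(-152\right) = -116 - -152 = -116 + 152 = 36$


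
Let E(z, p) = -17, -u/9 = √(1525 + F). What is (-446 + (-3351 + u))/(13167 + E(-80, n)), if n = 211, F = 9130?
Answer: -3797/13150 - 9*√10655/13150 ≈ -0.35939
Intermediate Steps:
u = -9*√10655 (u = -9*√(1525 + 9130) = -9*√10655 ≈ -929.01)
(-446 + (-3351 + u))/(13167 + E(-80, n)) = (-446 + (-3351 - 9*√10655))/(13167 - 17) = (-3797 - 9*√10655)/13150 = (-3797 - 9*√10655)*(1/13150) = -3797/13150 - 9*√10655/13150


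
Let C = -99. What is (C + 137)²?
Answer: 1444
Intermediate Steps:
(C + 137)² = (-99 + 137)² = 38² = 1444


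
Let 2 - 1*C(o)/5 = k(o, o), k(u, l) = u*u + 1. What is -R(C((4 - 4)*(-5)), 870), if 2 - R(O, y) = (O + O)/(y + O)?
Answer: -348/175 ≈ -1.9886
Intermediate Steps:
k(u, l) = 1 + u**2 (k(u, l) = u**2 + 1 = 1 + u**2)
C(o) = 5 - 5*o**2 (C(o) = 10 - 5*(1 + o**2) = 10 + (-5 - 5*o**2) = 5 - 5*o**2)
R(O, y) = 2 - 2*O/(O + y) (R(O, y) = 2 - (O + O)/(y + O) = 2 - 2*O/(O + y))
-R(C((4 - 4)*(-5)), 870) = -2*870/((5 - 5*25*(4 - 4)**2) + 870) = -2*870/((5 - 5*(0*(-5))**2) + 870) = -2*870/((5 - 5*0**2) + 870) = -2*870/((5 - 5*0) + 870) = -2*870/((5 + 0) + 870) = -2*870/(5 + 870) = -2*870/875 = -1*348/175 = -348/175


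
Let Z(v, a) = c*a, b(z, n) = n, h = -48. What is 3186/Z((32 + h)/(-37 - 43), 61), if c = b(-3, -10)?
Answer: -1593/305 ≈ -5.2230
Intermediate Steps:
c = -10
Z(v, a) = -10*a
3186/Z((32 + h)/(-37 - 43), 61) = 3186/((-10*61)) = 3186/(-610) = 3186*(-1/610) = -1593/305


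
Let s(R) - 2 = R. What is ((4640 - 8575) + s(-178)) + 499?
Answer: -3612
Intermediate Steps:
s(R) = 2 + R
((4640 - 8575) + s(-178)) + 499 = ((4640 - 8575) + (2 - 178)) + 499 = (-3935 - 176) + 499 = -4111 + 499 = -3612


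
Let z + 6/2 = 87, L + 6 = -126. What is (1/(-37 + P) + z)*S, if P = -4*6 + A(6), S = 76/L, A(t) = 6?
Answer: -87761/1815 ≈ -48.353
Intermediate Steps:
L = -132 (L = -6 - 126 = -132)
z = 84 (z = -3 + 87 = 84)
S = -19/33 (S = 76/(-132) = 76*(-1/132) = -19/33 ≈ -0.57576)
P = -18 (P = -4*6 + 6 = -24 + 6 = -18)
(1/(-37 + P) + z)*S = (1/(-37 - 18) + 84)*(-19/33) = (1/(-55) + 84)*(-19/33) = (-1/55 + 84)*(-19/33) = (4619/55)*(-19/33) = -87761/1815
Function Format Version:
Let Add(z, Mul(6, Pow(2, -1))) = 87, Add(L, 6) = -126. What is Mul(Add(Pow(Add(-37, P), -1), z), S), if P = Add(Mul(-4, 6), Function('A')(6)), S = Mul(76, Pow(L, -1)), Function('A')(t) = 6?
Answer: Rational(-87761, 1815) ≈ -48.353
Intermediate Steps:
L = -132 (L = Add(-6, -126) = -132)
z = 84 (z = Add(-3, 87) = 84)
S = Rational(-19, 33) (S = Mul(76, Pow(-132, -1)) = Mul(76, Rational(-1, 132)) = Rational(-19, 33) ≈ -0.57576)
P = -18 (P = Add(Mul(-4, 6), 6) = Add(-24, 6) = -18)
Mul(Add(Pow(Add(-37, P), -1), z), S) = Mul(Add(Pow(Add(-37, -18), -1), 84), Rational(-19, 33)) = Mul(Add(Pow(-55, -1), 84), Rational(-19, 33)) = Mul(Add(Rational(-1, 55), 84), Rational(-19, 33)) = Mul(Rational(4619, 55), Rational(-19, 33)) = Rational(-87761, 1815)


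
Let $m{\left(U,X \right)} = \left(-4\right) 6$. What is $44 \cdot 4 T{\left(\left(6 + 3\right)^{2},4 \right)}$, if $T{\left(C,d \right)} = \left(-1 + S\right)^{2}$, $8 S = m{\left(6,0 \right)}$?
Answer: $2816$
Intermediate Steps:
$m{\left(U,X \right)} = -24$
$S = -3$ ($S = \frac{1}{8} \left(-24\right) = -3$)
$T{\left(C,d \right)} = 16$ ($T{\left(C,d \right)} = \left(-1 - 3\right)^{2} = \left(-4\right)^{2} = 16$)
$44 \cdot 4 T{\left(\left(6 + 3\right)^{2},4 \right)} = 44 \cdot 4 \cdot 16 = 176 \cdot 16 = 2816$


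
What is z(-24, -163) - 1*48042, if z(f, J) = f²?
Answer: -47466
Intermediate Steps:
z(-24, -163) - 1*48042 = (-24)² - 1*48042 = 576 - 48042 = -47466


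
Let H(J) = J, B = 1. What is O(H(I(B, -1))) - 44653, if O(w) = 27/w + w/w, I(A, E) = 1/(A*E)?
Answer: -44679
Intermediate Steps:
I(A, E) = 1/(A*E)
O(w) = 1 + 27/w (O(w) = 27/w + 1 = 1 + 27/w)
O(H(I(B, -1))) - 44653 = (27 + 1/(1*(-1)))/((1/(1*(-1)))) - 44653 = (27 + 1*(-1))/((1*(-1))) - 44653 = (27 - 1)/(-1) - 44653 = -1*26 - 44653 = -26 - 44653 = -44679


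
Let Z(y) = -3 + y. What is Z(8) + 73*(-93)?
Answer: -6784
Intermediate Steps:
Z(8) + 73*(-93) = (-3 + 8) + 73*(-93) = 5 - 6789 = -6784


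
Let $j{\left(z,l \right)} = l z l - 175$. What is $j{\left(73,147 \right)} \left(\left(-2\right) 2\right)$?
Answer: $-6309128$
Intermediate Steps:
$j{\left(z,l \right)} = -175 + z l^{2}$ ($j{\left(z,l \right)} = z l^{2} - 175 = -175 + z l^{2}$)
$j{\left(73,147 \right)} \left(\left(-2\right) 2\right) = \left(-175 + 73 \cdot 147^{2}\right) \left(\left(-2\right) 2\right) = \left(-175 + 73 \cdot 21609\right) \left(-4\right) = \left(-175 + 1577457\right) \left(-4\right) = 1577282 \left(-4\right) = -6309128$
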